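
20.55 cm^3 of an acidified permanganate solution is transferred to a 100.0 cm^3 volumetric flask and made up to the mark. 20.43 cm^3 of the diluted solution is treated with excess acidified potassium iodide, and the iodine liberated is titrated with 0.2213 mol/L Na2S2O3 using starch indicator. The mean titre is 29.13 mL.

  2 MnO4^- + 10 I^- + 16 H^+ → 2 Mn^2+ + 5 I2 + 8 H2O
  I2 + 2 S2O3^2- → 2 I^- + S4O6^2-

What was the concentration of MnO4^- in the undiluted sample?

0.3071 mol/L

n(S2O3^2-) = 0.02913 × 0.2213 = 6.446 × 10^-3 mol
n(I2) = n(S2O3^2-)/2 = 3.223 × 10^-3 mol
From the 2:5 ratio, n(MnO4^-) in the aliquot = 2/5 × 3.223 × 10^-3 = 1.289 × 10^-3 mol
[MnO4^-]_dilute = 1.289 × 10^-3 / 0.02043 = 0.06311 mol/L
[MnO4^-]_original = 0.06311 × 100.0/20.55 = 0.3071 mol/L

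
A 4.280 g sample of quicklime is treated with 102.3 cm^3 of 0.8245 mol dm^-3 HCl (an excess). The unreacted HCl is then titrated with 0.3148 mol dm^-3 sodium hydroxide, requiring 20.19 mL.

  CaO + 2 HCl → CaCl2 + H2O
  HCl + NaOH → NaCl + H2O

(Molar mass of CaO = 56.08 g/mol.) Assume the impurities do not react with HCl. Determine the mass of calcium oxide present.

2.187 g

n(HCl) added = 0.1023 × 0.8245 = 0.08435 mol
n(NaOH) used in back-titration = 0.02019 × 0.3148 = 6.356 × 10^-3 mol
n(HCl) left over = 6.356 × 10^-3 mol (1:1 ratio)
n(HCl) consumed by analyte = 0.08435 − 6.356 × 10^-3 = 0.07799 mol
From the 1:2 ratio, n(CaO) = 1/2 × 0.07799 = 0.03900 mol
mass of CaO = 0.03900 × 56.08 = 2.187 g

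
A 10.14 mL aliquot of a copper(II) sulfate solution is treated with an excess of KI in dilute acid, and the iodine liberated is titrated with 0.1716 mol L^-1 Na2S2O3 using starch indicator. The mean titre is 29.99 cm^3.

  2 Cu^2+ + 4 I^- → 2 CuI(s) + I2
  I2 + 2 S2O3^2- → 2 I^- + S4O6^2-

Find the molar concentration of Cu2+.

n(S2O3^2-) = 0.02999 × 0.1716 = 5.146 × 10^-3 mol
n(I2) = n(S2O3^2-)/2 = 2.573 × 10^-3 mol
From the 2:1 ratio, n(Cu2+) in the aliquot = 2/1 × 2.573 × 10^-3 = 5.146 × 10^-3 mol
[Cu2+] = 5.146 × 10^-3 / 0.01014 = 0.5075 mol/L

0.5075 mol/L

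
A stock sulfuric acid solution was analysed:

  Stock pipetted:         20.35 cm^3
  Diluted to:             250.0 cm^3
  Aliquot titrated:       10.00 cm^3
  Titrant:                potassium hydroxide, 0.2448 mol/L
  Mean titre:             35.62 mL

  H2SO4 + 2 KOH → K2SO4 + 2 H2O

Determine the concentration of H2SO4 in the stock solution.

5.356 mol/L

n(KOH) = 0.03562 × 0.2448 = 8.720 × 10^-3 mol
From the 1:2 ratio, n(H2SO4) in the aliquot = 1/2 × 8.720 × 10^-3 = 4.360 × 10^-3 mol
[H2SO4]_dilute = 4.360 × 10^-3 / 0.01000 = 0.4360 mol/L
Dilution factor = 250.0 / 20.35 = 12.29
[H2SO4]_stock = 0.4360 × 12.29 = 5.356 mol/L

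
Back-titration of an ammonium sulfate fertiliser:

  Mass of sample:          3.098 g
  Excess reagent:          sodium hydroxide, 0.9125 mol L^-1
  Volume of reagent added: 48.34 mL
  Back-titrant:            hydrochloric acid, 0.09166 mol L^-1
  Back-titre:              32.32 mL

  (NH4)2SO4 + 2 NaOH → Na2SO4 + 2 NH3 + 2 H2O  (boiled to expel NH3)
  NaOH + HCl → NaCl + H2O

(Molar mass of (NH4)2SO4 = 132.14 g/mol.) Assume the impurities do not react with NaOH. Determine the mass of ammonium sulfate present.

2.719 g

n(NaOH) added = 0.04834 × 0.9125 = 0.04411 mol
n(HCl) used in back-titration = 0.03232 × 0.09166 = 2.962 × 10^-3 mol
n(NaOH) left over = 2.962 × 10^-3 mol (1:1 ratio)
n(NaOH) consumed by analyte = 0.04411 − 2.962 × 10^-3 = 0.04115 mol
From the 1:2 ratio, n((NH4)2SO4) = 1/2 × 0.04115 = 0.02057 mol
mass of (NH4)2SO4 = 0.02057 × 132.14 = 2.719 g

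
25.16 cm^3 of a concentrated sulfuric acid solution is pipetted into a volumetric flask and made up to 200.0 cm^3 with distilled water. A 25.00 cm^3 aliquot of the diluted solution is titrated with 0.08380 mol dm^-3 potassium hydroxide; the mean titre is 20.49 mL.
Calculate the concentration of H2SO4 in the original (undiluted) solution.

0.2730 mol/L

H2SO4 + 2 KOH → K2SO4 + 2 H2O
n(KOH) = 0.02049 × 0.08380 = 1.717 × 10^-3 mol
From the 1:2 ratio, n(H2SO4) in the aliquot = 1/2 × 1.717 × 10^-3 = 8.585 × 10^-4 mol
[H2SO4]_dilute = 8.585 × 10^-4 / 0.02500 = 0.03434 mol/L
Dilution factor = 200.0 / 25.16 = 7.949
[H2SO4]_stock = 0.03434 × 7.949 = 0.2730 mol/L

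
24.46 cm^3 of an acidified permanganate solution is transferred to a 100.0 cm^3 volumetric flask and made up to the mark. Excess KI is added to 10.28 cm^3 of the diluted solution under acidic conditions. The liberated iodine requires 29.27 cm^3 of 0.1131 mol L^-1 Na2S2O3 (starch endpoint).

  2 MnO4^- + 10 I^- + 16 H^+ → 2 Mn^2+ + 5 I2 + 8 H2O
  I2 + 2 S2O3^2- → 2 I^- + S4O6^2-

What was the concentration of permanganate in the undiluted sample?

n(S2O3^2-) = 0.02927 × 0.1131 = 3.310 × 10^-3 mol
n(I2) = n(S2O3^2-)/2 = 1.655 × 10^-3 mol
From the 2:5 ratio, n(MnO4^-) in the aliquot = 2/5 × 1.655 × 10^-3 = 6.621 × 10^-4 mol
[MnO4^-]_dilute = 6.621 × 10^-4 / 0.01028 = 0.06441 mol/L
[MnO4^-]_original = 0.06441 × 100.0/24.46 = 0.2633 mol/L

0.2633 mol/L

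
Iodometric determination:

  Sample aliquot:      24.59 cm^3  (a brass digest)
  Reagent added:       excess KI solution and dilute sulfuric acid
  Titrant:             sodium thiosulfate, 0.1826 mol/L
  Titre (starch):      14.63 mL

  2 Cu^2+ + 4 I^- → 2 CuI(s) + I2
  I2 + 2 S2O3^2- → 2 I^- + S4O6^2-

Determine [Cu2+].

n(S2O3^2-) = 0.01463 × 0.1826 = 2.671 × 10^-3 mol
n(I2) = n(S2O3^2-)/2 = 1.336 × 10^-3 mol
From the 2:1 ratio, n(Cu2+) in the aliquot = 2/1 × 1.336 × 10^-3 = 2.671 × 10^-3 mol
[Cu2+] = 2.671 × 10^-3 / 0.02459 = 0.1086 mol/L

0.1086 mol/L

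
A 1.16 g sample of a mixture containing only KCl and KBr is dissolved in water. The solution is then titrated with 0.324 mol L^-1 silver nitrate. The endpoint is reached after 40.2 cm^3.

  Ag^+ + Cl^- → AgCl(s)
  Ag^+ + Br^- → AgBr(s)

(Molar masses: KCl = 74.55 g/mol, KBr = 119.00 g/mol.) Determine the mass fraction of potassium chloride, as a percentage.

56.4 %

n(AgNO3) = 0.0402 × 0.324 = 0.0130 mol
Let x = n(KCl), y = n(KBr).
Titrant: 1x + 1y = 0.0130;  mass: 74.55x + 119.00y = 1.16
Solving, x = 8.77 × 10^-3 mol, y = 4.25 × 10^-3 mol
mass of KCl = 8.77 × 10^-3 × 74.55 = 0.654 g
% KCl = 0.654 / 1.16 × 100 = 56.4 %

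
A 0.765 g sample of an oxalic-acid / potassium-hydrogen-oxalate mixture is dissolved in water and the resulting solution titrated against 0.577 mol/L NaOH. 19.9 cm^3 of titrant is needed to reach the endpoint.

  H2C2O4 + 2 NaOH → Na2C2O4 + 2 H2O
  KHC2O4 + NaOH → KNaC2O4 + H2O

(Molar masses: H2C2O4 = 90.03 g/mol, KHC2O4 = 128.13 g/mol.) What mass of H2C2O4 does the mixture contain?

n(NaOH) = 0.0199 × 0.577 = 0.0115 mol
Let x = n(H2C2O4), y = n(KHC2O4).
Titrant: 2x + 1y = 0.0115;  mass: 90.03x + 128.13y = 0.765
Solving, x = 4.25 × 10^-3 mol, y = 2.99 × 10^-3 mol
mass of H2C2O4 = 4.25 × 10^-3 × 90.03 = 0.382 g

0.382 g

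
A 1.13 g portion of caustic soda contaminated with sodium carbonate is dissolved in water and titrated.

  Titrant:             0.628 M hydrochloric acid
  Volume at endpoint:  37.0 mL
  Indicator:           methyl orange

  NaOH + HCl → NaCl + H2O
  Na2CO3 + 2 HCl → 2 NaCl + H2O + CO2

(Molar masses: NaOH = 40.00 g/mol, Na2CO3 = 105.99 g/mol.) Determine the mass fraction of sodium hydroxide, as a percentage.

n(HCl) = 0.0370 × 0.628 = 0.0232 mol
Let x = n(NaOH), y = n(Na2CO3).
Titrant: 1x + 2y = 0.0232;  mass: 40.00x + 105.99y = 1.13
Solving, x = 7.80 × 10^-3 mol, y = 7.72 × 10^-3 mol
mass of NaOH = 7.80 × 10^-3 × 40.00 = 0.312 g
% NaOH = 0.312 / 1.13 × 100 = 27.6 %

27.6 %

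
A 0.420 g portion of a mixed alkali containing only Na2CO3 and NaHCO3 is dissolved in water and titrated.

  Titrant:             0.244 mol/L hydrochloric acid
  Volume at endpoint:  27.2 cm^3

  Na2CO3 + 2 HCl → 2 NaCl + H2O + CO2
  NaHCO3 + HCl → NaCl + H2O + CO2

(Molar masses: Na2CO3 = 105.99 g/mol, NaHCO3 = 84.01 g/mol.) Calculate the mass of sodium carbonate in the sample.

0.235 g

n(HCl) = 0.0272 × 0.244 = 6.64 × 10^-3 mol
Let x = n(Na2CO3), y = n(NaHCO3).
Titrant: 2x + 1y = 6.64 × 10^-3;  mass: 105.99x + 84.01y = 0.420
Solving, x = 2.22 × 10^-3 mol, y = 2.20 × 10^-3 mol
mass of Na2CO3 = 2.22 × 10^-3 × 105.99 = 0.235 g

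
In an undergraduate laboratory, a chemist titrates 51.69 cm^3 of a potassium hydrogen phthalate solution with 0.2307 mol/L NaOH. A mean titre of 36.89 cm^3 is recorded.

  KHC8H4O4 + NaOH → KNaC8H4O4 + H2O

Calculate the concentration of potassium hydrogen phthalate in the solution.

0.1646 mol/L

n(NaOH) = 0.03689 L × 0.2307 mol/L = 8.511 × 10^-3 mol
n(KHC8H4O4) = 8.511 × 10^-3 mol (1:1 mole ratio)
[KHC8H4O4] = 8.511 × 10^-3 mol / 0.05169 L = 0.1646 mol/L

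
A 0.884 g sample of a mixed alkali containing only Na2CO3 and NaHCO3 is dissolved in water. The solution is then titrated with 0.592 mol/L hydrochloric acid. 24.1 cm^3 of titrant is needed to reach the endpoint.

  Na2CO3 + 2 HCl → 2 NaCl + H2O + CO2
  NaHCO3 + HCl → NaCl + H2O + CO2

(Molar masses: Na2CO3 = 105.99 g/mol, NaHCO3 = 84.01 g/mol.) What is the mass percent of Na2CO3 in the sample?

60.8 %

n(HCl) = 0.0241 × 0.592 = 0.0143 mol
Let x = n(Na2CO3), y = n(NaHCO3).
Titrant: 2x + 1y = 0.0143;  mass: 105.99x + 84.01y = 0.884
Solving, x = 5.07 × 10^-3 mol, y = 4.12 × 10^-3 mol
mass of Na2CO3 = 5.07 × 10^-3 × 105.99 = 0.538 g
% Na2CO3 = 0.538 / 0.884 × 100 = 60.8 %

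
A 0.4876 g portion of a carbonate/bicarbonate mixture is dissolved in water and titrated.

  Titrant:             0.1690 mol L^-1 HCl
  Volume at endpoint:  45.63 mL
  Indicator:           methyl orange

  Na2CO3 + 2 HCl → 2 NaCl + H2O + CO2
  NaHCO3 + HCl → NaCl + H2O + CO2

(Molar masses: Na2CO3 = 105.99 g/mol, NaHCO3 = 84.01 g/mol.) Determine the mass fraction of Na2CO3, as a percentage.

56.15 %

n(HCl) = 0.04563 × 0.1690 = 7.711 × 10^-3 mol
Let x = n(Na2CO3), y = n(NaHCO3).
Titrant: 2x + 1y = 7.711 × 10^-3;  mass: 105.99x + 84.01y = 0.4876
Solving, x = 2.583 × 10^-3 mol, y = 2.545 × 10^-3 mol
mass of Na2CO3 = 2.583 × 10^-3 × 105.99 = 0.2738 g
% Na2CO3 = 0.2738 / 0.4876 × 100 = 56.15 %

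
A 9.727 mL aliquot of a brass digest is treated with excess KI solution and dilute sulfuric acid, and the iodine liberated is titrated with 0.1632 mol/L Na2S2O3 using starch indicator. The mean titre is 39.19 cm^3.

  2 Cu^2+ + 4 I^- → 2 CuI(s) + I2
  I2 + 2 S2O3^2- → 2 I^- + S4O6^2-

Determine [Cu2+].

0.6575 mol/L

n(S2O3^2-) = 0.03919 × 0.1632 = 6.396 × 10^-3 mol
n(I2) = n(S2O3^2-)/2 = 3.198 × 10^-3 mol
From the 2:1 ratio, n(Cu2+) in the aliquot = 2/1 × 3.198 × 10^-3 = 6.396 × 10^-3 mol
[Cu2+] = 6.396 × 10^-3 / 0.009727 = 0.6575 mol/L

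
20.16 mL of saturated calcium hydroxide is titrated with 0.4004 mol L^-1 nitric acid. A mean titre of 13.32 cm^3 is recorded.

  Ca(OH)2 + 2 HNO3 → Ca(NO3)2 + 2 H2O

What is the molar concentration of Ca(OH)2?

n(HNO3) = 0.01332 L × 0.4004 mol/L = 5.333 × 10^-3 mol
From the 1:2 mole ratio, n(Ca(OH)2) = 1/2 × 5.333 × 10^-3 = 2.667 × 10^-3 mol
[Ca(OH)2] = 2.667 × 10^-3 mol / 0.02016 L = 0.1323 mol/L

0.1323 mol/L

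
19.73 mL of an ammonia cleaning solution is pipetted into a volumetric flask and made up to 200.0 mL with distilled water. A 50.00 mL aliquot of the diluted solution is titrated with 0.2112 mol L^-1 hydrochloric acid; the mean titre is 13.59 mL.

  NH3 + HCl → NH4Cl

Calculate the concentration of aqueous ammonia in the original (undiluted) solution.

0.5819 mol/L

n(HCl) = 0.01359 × 0.2112 = 2.870 × 10^-3 mol
n(NH3) in the aliquot = 2.870 × 10^-3 mol (1:1 ratio)
[NH3]_dilute = 2.870 × 10^-3 / 0.05000 = 0.05740 mol/L
Dilution factor = 200.0 / 19.73 = 10.14
[NH3]_stock = 0.05740 × 10.14 = 0.5819 mol/L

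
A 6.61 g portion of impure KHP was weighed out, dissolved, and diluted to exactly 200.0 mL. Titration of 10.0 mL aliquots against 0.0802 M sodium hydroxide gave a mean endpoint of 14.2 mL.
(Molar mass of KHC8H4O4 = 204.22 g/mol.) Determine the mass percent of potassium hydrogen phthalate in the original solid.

70.4 %

KHC8H4O4 + NaOH → KNaC8H4O4 + H2O
n(NaOH) per titration = 0.0142 × 0.0802 = 1.14 × 10^-3 mol
n(KHC8H4O4) in each aliquot = 1.14 × 10^-3 mol (1:1 ratio)
n(KHC8H4O4) in the whole flask = 1.14 × 10^-3 × 200.0/10.0 = 0.0228 mol
mass of KHC8H4O4 = 0.0228 × 204.22 = 4.65 g
% KHC8H4O4 = 4.65 / 6.61 × 100 = 70.4 %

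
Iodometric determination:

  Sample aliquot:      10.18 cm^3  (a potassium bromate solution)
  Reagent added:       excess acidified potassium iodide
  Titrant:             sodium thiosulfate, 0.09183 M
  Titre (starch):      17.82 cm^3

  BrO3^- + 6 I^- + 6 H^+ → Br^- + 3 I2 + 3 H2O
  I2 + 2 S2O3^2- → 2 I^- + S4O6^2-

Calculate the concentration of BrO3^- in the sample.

n(S2O3^2-) = 0.01782 × 0.09183 = 1.636 × 10^-3 mol
n(I2) = n(S2O3^2-)/2 = 8.182 × 10^-4 mol
From the 1:3 ratio, n(BrO3^-) in the aliquot = 1/3 × 8.182 × 10^-4 = 2.727 × 10^-4 mol
[BrO3^-] = 2.727 × 10^-4 / 0.01018 = 0.02679 mol/L

0.02679 M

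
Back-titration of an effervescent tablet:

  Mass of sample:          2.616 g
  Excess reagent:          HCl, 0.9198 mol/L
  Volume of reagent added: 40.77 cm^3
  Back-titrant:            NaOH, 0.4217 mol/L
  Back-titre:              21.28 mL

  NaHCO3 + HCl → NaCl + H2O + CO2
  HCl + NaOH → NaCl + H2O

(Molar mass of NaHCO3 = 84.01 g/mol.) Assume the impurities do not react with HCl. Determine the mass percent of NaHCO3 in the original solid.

91.61 %

n(HCl) added = 0.04077 × 0.9198 = 0.03750 mol
n(NaOH) used in back-titration = 0.02128 × 0.4217 = 8.974 × 10^-3 mol
n(HCl) left over = 8.974 × 10^-3 mol (1:1 ratio)
n(HCl) consumed by analyte = 0.03750 − 8.974 × 10^-3 = 0.02853 mol
n(NaHCO3) = 0.02853 mol (1:1 ratio)
mass of NaHCO3 = 0.02853 × 84.01 = 2.397 g
% NaHCO3 = 2.397 / 2.616 × 100 = 91.61 %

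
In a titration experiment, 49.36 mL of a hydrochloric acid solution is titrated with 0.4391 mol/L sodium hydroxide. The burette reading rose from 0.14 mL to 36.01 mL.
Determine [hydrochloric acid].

HCl + NaOH → NaCl + H2O
n(NaOH) = 0.03587 L × 0.4391 mol/L = 0.01575 mol
n(HCl) = 0.01575 mol (1:1 mole ratio)
[HCl] = 0.01575 mol / 0.04936 L = 0.3191 mol/L

0.3191 mol/L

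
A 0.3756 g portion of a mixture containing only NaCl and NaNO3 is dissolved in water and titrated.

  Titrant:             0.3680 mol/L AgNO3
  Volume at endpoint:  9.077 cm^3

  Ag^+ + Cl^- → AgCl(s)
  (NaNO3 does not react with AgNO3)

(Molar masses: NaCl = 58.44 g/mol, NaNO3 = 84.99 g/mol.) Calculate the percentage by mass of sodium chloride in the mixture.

51.97 %

n(AgNO3) = 0.009077 × 0.3680 = 3.340 × 10^-3 mol
Let x = n(NaCl), y = n(NaNO3).
Titrant: 1x = 3.340 × 10^-3;  mass: 58.44x + 84.99y = 0.3756
Solving, x = 3.340 × 10^-3 mol, y = 2.122 × 10^-3 mol
mass of NaCl = 3.340 × 10^-3 × 58.44 = 0.1952 g
% NaCl = 0.1952 / 0.3756 × 100 = 51.97 %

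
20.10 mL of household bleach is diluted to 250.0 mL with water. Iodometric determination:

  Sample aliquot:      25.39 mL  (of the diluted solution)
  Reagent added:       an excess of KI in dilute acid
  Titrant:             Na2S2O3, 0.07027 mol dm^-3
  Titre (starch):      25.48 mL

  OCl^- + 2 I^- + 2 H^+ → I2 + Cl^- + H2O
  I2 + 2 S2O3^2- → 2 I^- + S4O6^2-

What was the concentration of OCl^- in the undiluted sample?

0.4386 mol/L

n(S2O3^2-) = 0.02548 × 0.07027 = 1.790 × 10^-3 mol
n(I2) = n(S2O3^2-)/2 = 8.952 × 10^-4 mol
n(OCl^-) in the aliquot = 8.952 × 10^-4 mol (1:1 ratio)
[OCl^-]_dilute = 8.952 × 10^-4 / 0.02539 = 0.03526 mol/L
[OCl^-]_original = 0.03526 × 250.0/20.10 = 0.4386 mol/L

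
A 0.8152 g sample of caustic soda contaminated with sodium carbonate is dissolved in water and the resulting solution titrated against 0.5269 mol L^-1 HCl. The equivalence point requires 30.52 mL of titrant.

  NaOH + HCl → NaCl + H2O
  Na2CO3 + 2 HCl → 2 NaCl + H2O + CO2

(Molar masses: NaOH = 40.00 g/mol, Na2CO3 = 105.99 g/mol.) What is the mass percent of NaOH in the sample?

n(HCl) = 0.03052 × 0.5269 = 0.01608 mol
Let x = n(NaOH), y = n(Na2CO3).
Titrant: 1x + 2y = 0.01608;  mass: 40.00x + 105.99y = 0.8152
Solving, x = 2.848 × 10^-3 mol, y = 6.616 × 10^-3 mol
mass of NaOH = 2.848 × 10^-3 × 40.00 = 0.1139 g
% NaOH = 0.1139 / 0.8152 × 100 = 13.98 %

13.98 %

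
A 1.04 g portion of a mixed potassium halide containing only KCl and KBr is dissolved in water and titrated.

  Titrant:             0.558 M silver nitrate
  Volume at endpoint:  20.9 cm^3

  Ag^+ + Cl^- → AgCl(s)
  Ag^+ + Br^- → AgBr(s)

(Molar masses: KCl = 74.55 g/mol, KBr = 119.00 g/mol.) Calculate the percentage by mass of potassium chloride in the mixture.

n(AgNO3) = 0.0209 × 0.558 = 0.0117 mol
Let x = n(KCl), y = n(KBr).
Titrant: 1x + 1y = 0.0117;  mass: 74.55x + 119.00y = 1.04
Solving, x = 7.82 × 10^-3 mol, y = 3.84 × 10^-3 mol
mass of KCl = 7.82 × 10^-3 × 74.55 = 0.583 g
% KCl = 0.583 / 1.04 × 100 = 56.1 %

56.1 %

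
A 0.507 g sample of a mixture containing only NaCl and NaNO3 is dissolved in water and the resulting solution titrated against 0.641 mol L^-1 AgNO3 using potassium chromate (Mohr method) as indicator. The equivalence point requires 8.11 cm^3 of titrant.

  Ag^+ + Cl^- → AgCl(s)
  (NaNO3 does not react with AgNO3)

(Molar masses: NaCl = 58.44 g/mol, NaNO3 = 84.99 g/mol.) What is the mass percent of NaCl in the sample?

59.9 %

n(AgNO3) = 0.00811 × 0.641 = 5.20 × 10^-3 mol
Let x = n(NaCl), y = n(NaNO3).
Titrant: 1x = 5.20 × 10^-3;  mass: 58.44x + 84.99y = 0.507
Solving, x = 5.20 × 10^-3 mol, y = 2.39 × 10^-3 mol
mass of NaCl = 5.20 × 10^-3 × 58.44 = 0.304 g
% NaCl = 0.304 / 0.507 × 100 = 59.9 %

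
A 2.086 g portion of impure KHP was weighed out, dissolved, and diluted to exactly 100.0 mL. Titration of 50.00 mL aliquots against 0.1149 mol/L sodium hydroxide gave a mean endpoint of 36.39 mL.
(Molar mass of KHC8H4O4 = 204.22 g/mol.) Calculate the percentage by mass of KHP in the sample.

KHC8H4O4 + NaOH → KNaC8H4O4 + H2O
n(NaOH) per titration = 0.03639 × 0.1149 = 4.181 × 10^-3 mol
n(KHC8H4O4) in each aliquot = 4.181 × 10^-3 mol (1:1 ratio)
n(KHC8H4O4) in the whole flask = 4.181 × 10^-3 × 100.0/50.00 = 8.362 × 10^-3 mol
mass of KHC8H4O4 = 8.362 × 10^-3 × 204.22 = 1.708 g
% KHC8H4O4 = 1.708 / 2.086 × 100 = 81.87 %

81.87 %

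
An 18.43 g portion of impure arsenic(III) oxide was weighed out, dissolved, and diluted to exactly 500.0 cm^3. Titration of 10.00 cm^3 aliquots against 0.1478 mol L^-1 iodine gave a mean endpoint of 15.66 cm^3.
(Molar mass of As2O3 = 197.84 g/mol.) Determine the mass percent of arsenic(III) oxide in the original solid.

As2O3 + 2 I2 + 2 H2O → As2O5 + 4 HI
n(I2) per titration = 0.01566 × 0.1478 = 2.315 × 10^-3 mol
From the 1:2 ratio, n(As2O3) in each aliquot = 1/2 × 2.315 × 10^-3 = 1.157 × 10^-3 mol
n(As2O3) in the whole flask = 1.157 × 10^-3 × 500.0/10.00 = 0.05786 mol
mass of As2O3 = 0.05786 × 197.84 = 11.45 g
% As2O3 = 11.45 / 18.43 × 100 = 62.11 %

62.11 %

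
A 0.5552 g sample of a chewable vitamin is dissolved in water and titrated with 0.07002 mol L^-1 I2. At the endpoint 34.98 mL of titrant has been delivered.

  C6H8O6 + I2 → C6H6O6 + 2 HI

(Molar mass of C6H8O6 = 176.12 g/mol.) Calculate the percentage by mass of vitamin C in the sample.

n(I2) = 0.03498 L × 0.07002 mol/L = 2.449 × 10^-3 mol
n(C6H8O6) = 2.449 × 10^-3 mol (1:1 ratio)
mass of C6H8O6 = 2.449 × 10^-3 × 176.12 g/mol = 0.4314 g
% C6H8O6 = 0.4314 / 0.5552 × 100 = 77.70 %

77.70 %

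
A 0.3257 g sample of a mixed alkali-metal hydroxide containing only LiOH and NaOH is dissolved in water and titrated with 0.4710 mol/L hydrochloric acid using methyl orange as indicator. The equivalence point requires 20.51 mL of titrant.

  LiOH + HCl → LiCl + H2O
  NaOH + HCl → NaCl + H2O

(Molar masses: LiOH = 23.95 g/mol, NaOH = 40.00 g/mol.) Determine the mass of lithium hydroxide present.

0.09059 g

n(HCl) = 0.02051 × 0.4710 = 9.660 × 10^-3 mol
Let x = n(LiOH), y = n(NaOH).
Titrant: 1x + 1y = 9.660 × 10^-3;  mass: 23.95x + 40.00y = 0.3257
Solving, x = 3.782 × 10^-3 mol, y = 5.878 × 10^-3 mol
mass of LiOH = 3.782 × 10^-3 × 23.95 = 0.09059 g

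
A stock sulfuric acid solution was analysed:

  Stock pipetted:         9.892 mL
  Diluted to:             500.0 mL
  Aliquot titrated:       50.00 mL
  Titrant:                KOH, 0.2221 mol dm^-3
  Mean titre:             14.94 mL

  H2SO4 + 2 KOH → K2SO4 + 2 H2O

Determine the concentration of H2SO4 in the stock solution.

1.677 mol/L

n(KOH) = 0.01494 × 0.2221 = 3.318 × 10^-3 mol
From the 1:2 ratio, n(H2SO4) in the aliquot = 1/2 × 3.318 × 10^-3 = 1.659 × 10^-3 mol
[H2SO4]_dilute = 1.659 × 10^-3 / 0.05000 = 0.03318 mol/L
Dilution factor = 500.0 / 9.892 = 50.55
[H2SO4]_stock = 0.03318 × 50.55 = 1.677 mol/L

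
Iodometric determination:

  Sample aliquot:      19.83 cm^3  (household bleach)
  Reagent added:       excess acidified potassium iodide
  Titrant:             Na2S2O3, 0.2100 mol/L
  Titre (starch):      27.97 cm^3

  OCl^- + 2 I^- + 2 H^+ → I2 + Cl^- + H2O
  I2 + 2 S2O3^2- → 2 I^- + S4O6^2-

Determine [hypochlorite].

0.1481 mol/L

n(S2O3^2-) = 0.02797 × 0.2100 = 5.874 × 10^-3 mol
n(I2) = n(S2O3^2-)/2 = 2.937 × 10^-3 mol
n(OCl^-) in the aliquot = 2.937 × 10^-3 mol (1:1 ratio)
[OCl^-] = 2.937 × 10^-3 / 0.01983 = 0.1481 mol/L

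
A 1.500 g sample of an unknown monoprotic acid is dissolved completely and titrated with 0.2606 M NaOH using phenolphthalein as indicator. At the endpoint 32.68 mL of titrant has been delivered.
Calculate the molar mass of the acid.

176.1 g/mol

n(NaOH) = 0.03268 L × 0.2606 mol/L = 8.516 × 10^-3 mol
n(HA) = 8.516 × 10^-3 mol (1:1 ratio)
M = m / n = 1.500 g / 8.516 × 10^-3 mol = 176.1 g/mol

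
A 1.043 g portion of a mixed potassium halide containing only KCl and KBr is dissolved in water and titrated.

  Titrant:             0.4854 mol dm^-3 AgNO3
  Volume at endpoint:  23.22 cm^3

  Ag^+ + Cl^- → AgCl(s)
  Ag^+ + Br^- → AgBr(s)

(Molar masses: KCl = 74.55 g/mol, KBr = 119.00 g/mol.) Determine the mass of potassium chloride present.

0.5002 g

n(AgNO3) = 0.02322 × 0.4854 = 0.01127 mol
Let x = n(KCl), y = n(KBr).
Titrant: 1x + 1y = 0.01127;  mass: 74.55x + 119.00y = 1.043
Solving, x = 6.710 × 10^-3 mol, y = 4.561 × 10^-3 mol
mass of KCl = 6.710 × 10^-3 × 74.55 = 0.5002 g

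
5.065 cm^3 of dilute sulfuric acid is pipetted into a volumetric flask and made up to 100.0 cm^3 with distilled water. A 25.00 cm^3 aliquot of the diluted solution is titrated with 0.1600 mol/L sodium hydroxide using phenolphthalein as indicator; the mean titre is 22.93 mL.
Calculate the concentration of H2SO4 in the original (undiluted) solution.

H2SO4 + 2 NaOH → Na2SO4 + 2 H2O
n(NaOH) = 0.02293 × 0.1600 = 3.669 × 10^-3 mol
From the 1:2 ratio, n(H2SO4) in the aliquot = 1/2 × 3.669 × 10^-3 = 1.834 × 10^-3 mol
[H2SO4]_dilute = 1.834 × 10^-3 / 0.02500 = 0.07338 mol/L
Dilution factor = 100.0 / 5.065 = 19.74
[H2SO4]_stock = 0.07338 × 19.74 = 1.449 mol/L

1.449 mol/L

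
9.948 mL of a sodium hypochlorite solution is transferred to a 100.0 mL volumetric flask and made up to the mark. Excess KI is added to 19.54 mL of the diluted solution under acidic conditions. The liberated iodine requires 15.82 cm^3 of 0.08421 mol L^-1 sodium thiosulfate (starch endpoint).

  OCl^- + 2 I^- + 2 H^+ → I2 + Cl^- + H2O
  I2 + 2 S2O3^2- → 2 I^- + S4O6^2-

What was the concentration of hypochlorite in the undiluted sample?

0.3427 mol/L

n(S2O3^2-) = 0.01582 × 0.08421 = 1.332 × 10^-3 mol
n(I2) = n(S2O3^2-)/2 = 6.661 × 10^-4 mol
n(OCl^-) in the aliquot = 6.661 × 10^-4 mol (1:1 ratio)
[OCl^-]_dilute = 6.661 × 10^-4 / 0.01954 = 0.03409 mol/L
[OCl^-]_original = 0.03409 × 100.0/9.948 = 0.3427 mol/L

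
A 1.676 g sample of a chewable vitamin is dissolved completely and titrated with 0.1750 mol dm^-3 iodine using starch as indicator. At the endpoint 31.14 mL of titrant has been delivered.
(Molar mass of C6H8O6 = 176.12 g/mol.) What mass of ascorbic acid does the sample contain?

C6H8O6 + I2 → C6H6O6 + 2 HI
n(I2) = 0.03114 L × 0.1750 mol/L = 5.449 × 10^-3 mol
n(C6H8O6) = 5.449 × 10^-3 mol (1:1 ratio)
mass of C6H8O6 = 5.449 × 10^-3 × 176.12 g/mol = 0.9598 g

0.9598 g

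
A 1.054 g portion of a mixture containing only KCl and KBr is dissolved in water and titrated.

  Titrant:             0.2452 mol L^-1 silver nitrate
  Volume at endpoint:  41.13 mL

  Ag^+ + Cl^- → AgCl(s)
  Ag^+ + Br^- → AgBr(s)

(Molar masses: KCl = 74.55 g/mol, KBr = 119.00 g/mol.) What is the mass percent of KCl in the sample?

23.25 %

n(AgNO3) = 0.04113 × 0.2452 = 0.01009 mol
Let x = n(KCl), y = n(KBr).
Titrant: 1x + 1y = 0.01009;  mass: 74.55x + 119.00y = 1.054
Solving, x = 3.287 × 10^-3 mol, y = 6.798 × 10^-3 mol
mass of KCl = 3.287 × 10^-3 × 74.55 = 0.2451 g
% KCl = 0.2451 / 1.054 × 100 = 23.25 %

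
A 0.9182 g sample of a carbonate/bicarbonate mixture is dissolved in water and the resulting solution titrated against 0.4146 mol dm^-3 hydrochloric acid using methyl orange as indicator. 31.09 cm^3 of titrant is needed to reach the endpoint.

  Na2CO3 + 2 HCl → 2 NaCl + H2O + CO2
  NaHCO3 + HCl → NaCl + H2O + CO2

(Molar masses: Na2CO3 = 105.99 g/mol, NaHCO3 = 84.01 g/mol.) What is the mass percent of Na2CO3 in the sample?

30.65 %

n(HCl) = 0.03109 × 0.4146 = 0.01289 mol
Let x = n(Na2CO3), y = n(NaHCO3).
Titrant: 2x + 1y = 0.01289;  mass: 105.99x + 84.01y = 0.9182
Solving, x = 2.655 × 10^-3 mol, y = 7.580 × 10^-3 mol
mass of Na2CO3 = 2.655 × 10^-3 × 105.99 = 0.2814 g
% Na2CO3 = 0.2814 / 0.9182 × 100 = 30.65 %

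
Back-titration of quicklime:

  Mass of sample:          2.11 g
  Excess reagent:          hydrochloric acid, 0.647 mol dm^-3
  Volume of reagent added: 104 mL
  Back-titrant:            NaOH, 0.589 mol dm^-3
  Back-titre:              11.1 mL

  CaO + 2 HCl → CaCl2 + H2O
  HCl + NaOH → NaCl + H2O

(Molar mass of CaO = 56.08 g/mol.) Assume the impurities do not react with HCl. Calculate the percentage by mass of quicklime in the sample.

80.7 %

n(HCl) added = 0.104 × 0.647 = 0.0673 mol
n(NaOH) used in back-titration = 0.0111 × 0.589 = 6.54 × 10^-3 mol
n(HCl) left over = 6.54 × 10^-3 mol (1:1 ratio)
n(HCl) consumed by analyte = 0.0673 − 6.54 × 10^-3 = 0.0608 mol
From the 1:2 ratio, n(CaO) = 1/2 × 0.0608 = 0.0304 mol
mass of CaO = 0.0304 × 56.08 = 1.70 g
% CaO = 1.70 / 2.11 × 100 = 80.7 %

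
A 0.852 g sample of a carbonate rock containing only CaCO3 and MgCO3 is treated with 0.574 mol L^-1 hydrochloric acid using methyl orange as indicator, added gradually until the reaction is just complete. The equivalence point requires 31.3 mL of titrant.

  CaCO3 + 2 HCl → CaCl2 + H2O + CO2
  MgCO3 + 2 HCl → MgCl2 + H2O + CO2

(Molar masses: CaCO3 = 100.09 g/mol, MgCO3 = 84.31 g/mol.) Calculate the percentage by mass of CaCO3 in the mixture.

n(HCl) = 0.0313 × 0.574 = 0.0180 mol
Let x = n(CaCO3), y = n(MgCO3).
Titrant: 2x + 2y = 0.0180;  mass: 100.09x + 84.31y = 0.852
Solving, x = 6.00 × 10^-3 mol, y = 2.99 × 10^-3 mol
mass of CaCO3 = 6.00 × 10^-3 × 100.09 = 0.600 g
% CaCO3 = 0.600 / 0.852 × 100 = 70.5 %

70.5 %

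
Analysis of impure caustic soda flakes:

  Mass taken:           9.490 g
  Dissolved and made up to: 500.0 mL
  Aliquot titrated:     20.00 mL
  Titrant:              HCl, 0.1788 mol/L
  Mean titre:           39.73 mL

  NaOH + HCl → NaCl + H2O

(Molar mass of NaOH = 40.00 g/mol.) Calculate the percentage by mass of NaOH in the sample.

n(HCl) per titration = 0.03973 × 0.1788 = 7.104 × 10^-3 mol
n(NaOH) in each aliquot = 7.104 × 10^-3 mol (1:1 ratio)
n(NaOH) in the whole flask = 7.104 × 10^-3 × 500.0/20.00 = 0.1776 mol
mass of NaOH = 0.1776 × 40.00 = 7.104 g
% NaOH = 7.104 / 9.490 × 100 = 74.85 %

74.85 %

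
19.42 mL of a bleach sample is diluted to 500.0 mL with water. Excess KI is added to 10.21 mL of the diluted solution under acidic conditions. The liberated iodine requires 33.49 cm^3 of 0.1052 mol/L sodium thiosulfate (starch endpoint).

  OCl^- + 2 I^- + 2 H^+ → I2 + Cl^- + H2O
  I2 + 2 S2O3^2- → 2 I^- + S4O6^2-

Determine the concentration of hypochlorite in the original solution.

n(S2O3^2-) = 0.03349 × 0.1052 = 3.523 × 10^-3 mol
n(I2) = n(S2O3^2-)/2 = 1.762 × 10^-3 mol
n(OCl^-) in the aliquot = 1.762 × 10^-3 mol (1:1 ratio)
[OCl^-]_dilute = 1.762 × 10^-3 / 0.01021 = 0.1725 mol/L
[OCl^-]_original = 0.1725 × 500.0/19.42 = 4.442 mol/L

4.442 mol/L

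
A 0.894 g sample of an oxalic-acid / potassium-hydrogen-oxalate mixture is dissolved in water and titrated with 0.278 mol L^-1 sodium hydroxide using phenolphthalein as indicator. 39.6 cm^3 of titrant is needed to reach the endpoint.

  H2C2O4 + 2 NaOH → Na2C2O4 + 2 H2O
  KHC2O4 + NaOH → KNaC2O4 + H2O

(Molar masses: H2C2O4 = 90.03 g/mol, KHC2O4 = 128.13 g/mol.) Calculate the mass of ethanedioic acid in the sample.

0.280 g

n(NaOH) = 0.0396 × 0.278 = 0.0110 mol
Let x = n(H2C2O4), y = n(KHC2O4).
Titrant: 2x + 1y = 0.0110;  mass: 90.03x + 128.13y = 0.894
Solving, x = 3.11 × 10^-3 mol, y = 4.79 × 10^-3 mol
mass of H2C2O4 = 3.11 × 10^-3 × 90.03 = 0.280 g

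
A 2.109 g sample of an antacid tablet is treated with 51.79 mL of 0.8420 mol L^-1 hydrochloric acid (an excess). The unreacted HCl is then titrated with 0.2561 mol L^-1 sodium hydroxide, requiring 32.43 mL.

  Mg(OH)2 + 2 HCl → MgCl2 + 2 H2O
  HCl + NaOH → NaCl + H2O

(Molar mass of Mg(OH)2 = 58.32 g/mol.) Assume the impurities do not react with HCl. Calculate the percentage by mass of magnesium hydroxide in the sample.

48.81 %

n(HCl) added = 0.05179 × 0.8420 = 0.04361 mol
n(NaOH) used in back-titration = 0.03243 × 0.2561 = 8.305 × 10^-3 mol
n(HCl) left over = 8.305 × 10^-3 mol (1:1 ratio)
n(HCl) consumed by analyte = 0.04361 − 8.305 × 10^-3 = 0.03530 mol
From the 1:2 ratio, n(Mg(OH)2) = 1/2 × 0.03530 = 0.01765 mol
mass of Mg(OH)2 = 0.01765 × 58.32 = 1.029 g
% Mg(OH)2 = 1.029 / 2.109 × 100 = 48.81 %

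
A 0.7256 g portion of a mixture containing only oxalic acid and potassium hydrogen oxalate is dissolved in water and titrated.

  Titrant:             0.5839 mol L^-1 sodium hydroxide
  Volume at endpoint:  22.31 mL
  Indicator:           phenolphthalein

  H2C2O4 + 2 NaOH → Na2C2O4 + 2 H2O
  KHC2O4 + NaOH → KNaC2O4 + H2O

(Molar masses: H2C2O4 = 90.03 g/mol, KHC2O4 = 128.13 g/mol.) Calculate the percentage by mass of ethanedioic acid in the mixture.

70.43 %

n(NaOH) = 0.02231 × 0.5839 = 0.01303 mol
Let x = n(H2C2O4), y = n(KHC2O4).
Titrant: 2x + 1y = 0.01303;  mass: 90.03x + 128.13y = 0.7256
Solving, x = 5.676 × 10^-3 mol, y = 1.675 × 10^-3 mol
mass of H2C2O4 = 5.676 × 10^-3 × 90.03 = 0.5110 g
% H2C2O4 = 0.5110 / 0.7256 × 100 = 70.43 %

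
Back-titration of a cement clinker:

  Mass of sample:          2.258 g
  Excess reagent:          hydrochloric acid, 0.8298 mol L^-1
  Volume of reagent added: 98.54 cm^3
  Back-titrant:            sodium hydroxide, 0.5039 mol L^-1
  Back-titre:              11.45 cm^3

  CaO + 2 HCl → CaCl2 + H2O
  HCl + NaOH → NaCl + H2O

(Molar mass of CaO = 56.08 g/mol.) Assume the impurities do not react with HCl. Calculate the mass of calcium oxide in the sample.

n(HCl) added = 0.09854 × 0.8298 = 0.08177 mol
n(NaOH) used in back-titration = 0.01145 × 0.5039 = 5.770 × 10^-3 mol
n(HCl) left over = 5.770 × 10^-3 mol (1:1 ratio)
n(HCl) consumed by analyte = 0.08177 − 5.770 × 10^-3 = 0.07600 mol
From the 1:2 ratio, n(CaO) = 1/2 × 0.07600 = 0.03800 mol
mass of CaO = 0.03800 × 56.08 = 2.131 g

2.131 g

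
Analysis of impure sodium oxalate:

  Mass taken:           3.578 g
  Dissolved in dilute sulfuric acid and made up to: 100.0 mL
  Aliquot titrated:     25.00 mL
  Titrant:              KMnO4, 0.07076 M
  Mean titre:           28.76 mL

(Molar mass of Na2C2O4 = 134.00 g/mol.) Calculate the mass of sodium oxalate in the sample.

2 MnO4^- + 5 C2O4^2- + 16 H^+ → 2 Mn^2+ + 10 CO2 + 8 H2O
n(KMnO4) per titration = 0.02876 × 0.07076 = 2.035 × 10^-3 mol
From the 5:2 ratio, n(Na2C2O4) in each aliquot = 5/2 × 2.035 × 10^-3 = 5.088 × 10^-3 mol
n(Na2C2O4) in the whole flask = 5.088 × 10^-3 × 100.0/25.00 = 0.02035 mol
mass of Na2C2O4 = 0.02035 × 134.00 = 2.727 g

2.727 g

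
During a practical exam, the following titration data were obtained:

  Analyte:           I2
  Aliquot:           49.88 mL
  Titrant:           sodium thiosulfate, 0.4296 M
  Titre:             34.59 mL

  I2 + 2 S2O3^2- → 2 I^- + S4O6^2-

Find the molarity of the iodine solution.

0.1490 M

n(Na2S2O3) = 0.03459 L × 0.4296 mol/L = 0.01486 mol
From the 1:2 mole ratio, n(I2) = 1/2 × 0.01486 = 7.430 × 10^-3 mol
[I2] = 7.430 × 10^-3 mol / 0.04988 L = 0.1490 mol/L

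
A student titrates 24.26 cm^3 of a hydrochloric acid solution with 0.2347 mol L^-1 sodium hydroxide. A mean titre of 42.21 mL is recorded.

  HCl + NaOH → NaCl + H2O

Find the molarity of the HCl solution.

0.4084 mol/L

n(NaOH) = 0.04221 L × 0.2347 mol/L = 9.907 × 10^-3 mol
n(HCl) = 9.907 × 10^-3 mol (1:1 mole ratio)
[HCl] = 9.907 × 10^-3 mol / 0.02426 L = 0.4084 mol/L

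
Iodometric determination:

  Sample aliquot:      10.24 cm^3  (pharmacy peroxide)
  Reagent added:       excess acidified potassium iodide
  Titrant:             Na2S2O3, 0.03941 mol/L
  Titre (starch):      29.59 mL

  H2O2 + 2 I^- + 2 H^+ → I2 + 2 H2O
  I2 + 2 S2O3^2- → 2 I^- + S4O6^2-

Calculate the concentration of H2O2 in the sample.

0.05694 mol/L

n(S2O3^2-) = 0.02959 × 0.03941 = 1.166 × 10^-3 mol
n(I2) = n(S2O3^2-)/2 = 5.831 × 10^-4 mol
n(H2O2) in the aliquot = 5.831 × 10^-4 mol (1:1 ratio)
[H2O2] = 5.831 × 10^-4 / 0.01024 = 0.05694 mol/L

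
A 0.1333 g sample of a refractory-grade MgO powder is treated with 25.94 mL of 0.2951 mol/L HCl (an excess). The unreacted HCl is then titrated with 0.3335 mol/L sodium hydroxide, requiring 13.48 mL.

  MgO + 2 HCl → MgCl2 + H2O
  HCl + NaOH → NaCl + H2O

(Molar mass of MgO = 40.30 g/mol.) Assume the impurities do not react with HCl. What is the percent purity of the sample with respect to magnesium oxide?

47.76 %

n(HCl) added = 0.02594 × 0.2951 = 7.655 × 10^-3 mol
n(NaOH) used in back-titration = 0.01348 × 0.3335 = 4.496 × 10^-3 mol
n(HCl) left over = 4.496 × 10^-3 mol (1:1 ratio)
n(HCl) consumed by analyte = 7.655 × 10^-3 − 4.496 × 10^-3 = 3.159 × 10^-3 mol
From the 1:2 ratio, n(MgO) = 1/2 × 3.159 × 10^-3 = 1.580 × 10^-3 mol
mass of MgO = 1.580 × 10^-3 × 40.30 = 0.06366 g
% MgO = 0.06366 / 0.1333 × 100 = 47.76 %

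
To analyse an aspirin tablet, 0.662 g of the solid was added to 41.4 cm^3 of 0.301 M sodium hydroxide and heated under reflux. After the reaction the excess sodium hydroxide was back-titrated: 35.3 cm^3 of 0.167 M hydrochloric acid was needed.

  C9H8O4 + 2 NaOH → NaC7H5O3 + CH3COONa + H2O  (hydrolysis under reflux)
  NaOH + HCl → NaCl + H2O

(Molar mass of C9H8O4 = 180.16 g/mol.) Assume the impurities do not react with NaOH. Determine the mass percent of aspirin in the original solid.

n(NaOH) added = 0.0414 × 0.301 = 0.0125 mol
n(HCl) used in back-titration = 0.0353 × 0.167 = 5.90 × 10^-3 mol
n(NaOH) left over = 5.90 × 10^-3 mol (1:1 ratio)
n(NaOH) consumed by analyte = 0.0125 − 5.90 × 10^-3 = 6.57 × 10^-3 mol
From the 1:2 ratio, n(C9H8O4) = 1/2 × 6.57 × 10^-3 = 3.28 × 10^-3 mol
mass of C9H8O4 = 3.28 × 10^-3 × 180.16 = 0.591 g
% C9H8O4 = 0.591 / 0.662 × 100 = 89.3 %

89.3 %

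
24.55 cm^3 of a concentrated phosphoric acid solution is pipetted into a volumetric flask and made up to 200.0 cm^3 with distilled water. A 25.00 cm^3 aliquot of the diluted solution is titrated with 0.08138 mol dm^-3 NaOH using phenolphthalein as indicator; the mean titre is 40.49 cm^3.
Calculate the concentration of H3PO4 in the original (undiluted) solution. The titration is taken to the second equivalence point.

0.5369 mol/L

H3PO4 + 2 NaOH → Na2HPO4 + 2 H2O
n(NaOH) = 0.04049 × 0.08138 = 3.295 × 10^-3 mol
From the 1:2 ratio, n(H3PO4) in the aliquot = 1/2 × 3.295 × 10^-3 = 1.648 × 10^-3 mol
[H3PO4]_dilute = 1.648 × 10^-3 / 0.02500 = 0.06590 mol/L
Dilution factor = 200.0 / 24.55 = 8.147
[H3PO4]_stock = 0.06590 × 8.147 = 0.5369 mol/L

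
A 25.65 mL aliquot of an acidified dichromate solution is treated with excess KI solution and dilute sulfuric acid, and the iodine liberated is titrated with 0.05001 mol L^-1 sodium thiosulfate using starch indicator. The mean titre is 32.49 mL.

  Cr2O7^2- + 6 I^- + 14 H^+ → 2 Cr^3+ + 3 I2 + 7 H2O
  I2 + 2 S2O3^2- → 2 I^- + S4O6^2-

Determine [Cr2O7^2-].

n(S2O3^2-) = 0.03249 × 0.05001 = 1.625 × 10^-3 mol
n(I2) = n(S2O3^2-)/2 = 8.124 × 10^-4 mol
From the 1:3 ratio, n(Cr2O7^2-) in the aliquot = 1/3 × 8.124 × 10^-4 = 2.708 × 10^-4 mol
[Cr2O7^2-] = 2.708 × 10^-4 / 0.02565 = 0.01056 mol/L

0.01056 mol/L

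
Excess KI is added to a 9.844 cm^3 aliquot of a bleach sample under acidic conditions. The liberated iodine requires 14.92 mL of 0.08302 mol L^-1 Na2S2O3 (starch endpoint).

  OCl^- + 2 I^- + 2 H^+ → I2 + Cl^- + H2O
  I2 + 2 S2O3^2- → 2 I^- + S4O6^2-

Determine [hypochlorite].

n(S2O3^2-) = 0.01492 × 0.08302 = 1.239 × 10^-3 mol
n(I2) = n(S2O3^2-)/2 = 6.193 × 10^-4 mol
n(OCl^-) in the aliquot = 6.193 × 10^-4 mol (1:1 ratio)
[OCl^-] = 6.193 × 10^-4 / 0.009844 = 0.06291 mol/L

0.06291 mol/L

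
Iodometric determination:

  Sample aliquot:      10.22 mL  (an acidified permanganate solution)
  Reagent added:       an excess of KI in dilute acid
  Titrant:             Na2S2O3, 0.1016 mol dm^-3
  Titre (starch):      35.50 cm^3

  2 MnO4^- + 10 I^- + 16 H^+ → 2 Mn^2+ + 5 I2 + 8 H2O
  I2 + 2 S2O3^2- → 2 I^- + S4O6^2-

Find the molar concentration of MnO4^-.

n(S2O3^2-) = 0.03550 × 0.1016 = 3.607 × 10^-3 mol
n(I2) = n(S2O3^2-)/2 = 1.803 × 10^-3 mol
From the 2:5 ratio, n(MnO4^-) in the aliquot = 2/5 × 1.803 × 10^-3 = 7.214 × 10^-4 mol
[MnO4^-] = 7.214 × 10^-4 / 0.01022 = 0.07058 mol/L

0.07058 mol/L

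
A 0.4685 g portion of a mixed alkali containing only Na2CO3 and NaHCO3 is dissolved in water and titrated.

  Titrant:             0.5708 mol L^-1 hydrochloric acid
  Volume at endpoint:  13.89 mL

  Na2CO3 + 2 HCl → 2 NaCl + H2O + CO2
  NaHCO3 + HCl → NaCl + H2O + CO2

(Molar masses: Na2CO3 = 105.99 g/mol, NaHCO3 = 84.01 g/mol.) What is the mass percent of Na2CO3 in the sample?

72.06 %

n(HCl) = 0.01389 × 0.5708 = 7.928 × 10^-3 mol
Let x = n(Na2CO3), y = n(NaHCO3).
Titrant: 2x + 1y = 7.928 × 10^-3;  mass: 105.99x + 84.01y = 0.4685
Solving, x = 3.185 × 10^-3 mol, y = 1.558 × 10^-3 mol
mass of Na2CO3 = 3.185 × 10^-3 × 105.99 = 0.3376 g
% Na2CO3 = 0.3376 / 0.4685 × 100 = 72.06 %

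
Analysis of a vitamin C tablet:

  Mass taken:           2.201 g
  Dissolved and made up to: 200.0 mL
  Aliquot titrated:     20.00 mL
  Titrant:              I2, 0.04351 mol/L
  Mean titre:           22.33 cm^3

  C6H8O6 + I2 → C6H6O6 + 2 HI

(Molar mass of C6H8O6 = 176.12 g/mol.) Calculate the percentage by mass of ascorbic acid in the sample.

77.74 %

n(I2) per titration = 0.02233 × 0.04351 = 9.716 × 10^-4 mol
n(C6H8O6) in each aliquot = 9.716 × 10^-4 mol (1:1 ratio)
n(C6H8O6) in the whole flask = 9.716 × 10^-4 × 200.0/20.00 = 9.716 × 10^-3 mol
mass of C6H8O6 = 9.716 × 10^-3 × 176.12 = 1.711 g
% C6H8O6 = 1.711 / 2.201 × 100 = 77.74 %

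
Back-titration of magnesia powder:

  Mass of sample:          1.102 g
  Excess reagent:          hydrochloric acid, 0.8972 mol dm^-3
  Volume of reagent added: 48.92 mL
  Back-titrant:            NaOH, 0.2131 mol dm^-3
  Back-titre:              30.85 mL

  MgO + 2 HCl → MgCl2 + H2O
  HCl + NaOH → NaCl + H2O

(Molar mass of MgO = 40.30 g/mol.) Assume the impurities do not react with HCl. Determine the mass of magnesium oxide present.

n(HCl) added = 0.04892 × 0.8972 = 0.04389 mol
n(NaOH) used in back-titration = 0.03085 × 0.2131 = 6.574 × 10^-3 mol
n(HCl) left over = 6.574 × 10^-3 mol (1:1 ratio)
n(HCl) consumed by analyte = 0.04389 − 6.574 × 10^-3 = 0.03732 mol
From the 1:2 ratio, n(MgO) = 1/2 × 0.03732 = 0.01866 mol
mass of MgO = 0.01866 × 40.30 = 0.7519 g

0.7519 g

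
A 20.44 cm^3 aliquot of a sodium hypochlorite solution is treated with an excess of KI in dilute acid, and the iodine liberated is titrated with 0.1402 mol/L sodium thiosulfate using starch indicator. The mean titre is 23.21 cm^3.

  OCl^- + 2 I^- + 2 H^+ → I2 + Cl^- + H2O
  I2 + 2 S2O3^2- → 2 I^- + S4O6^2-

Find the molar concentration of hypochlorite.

0.07960 mol/L

n(S2O3^2-) = 0.02321 × 0.1402 = 3.254 × 10^-3 mol
n(I2) = n(S2O3^2-)/2 = 1.627 × 10^-3 mol
n(OCl^-) in the aliquot = 1.627 × 10^-3 mol (1:1 ratio)
[OCl^-] = 1.627 × 10^-3 / 0.02044 = 0.07960 mol/L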